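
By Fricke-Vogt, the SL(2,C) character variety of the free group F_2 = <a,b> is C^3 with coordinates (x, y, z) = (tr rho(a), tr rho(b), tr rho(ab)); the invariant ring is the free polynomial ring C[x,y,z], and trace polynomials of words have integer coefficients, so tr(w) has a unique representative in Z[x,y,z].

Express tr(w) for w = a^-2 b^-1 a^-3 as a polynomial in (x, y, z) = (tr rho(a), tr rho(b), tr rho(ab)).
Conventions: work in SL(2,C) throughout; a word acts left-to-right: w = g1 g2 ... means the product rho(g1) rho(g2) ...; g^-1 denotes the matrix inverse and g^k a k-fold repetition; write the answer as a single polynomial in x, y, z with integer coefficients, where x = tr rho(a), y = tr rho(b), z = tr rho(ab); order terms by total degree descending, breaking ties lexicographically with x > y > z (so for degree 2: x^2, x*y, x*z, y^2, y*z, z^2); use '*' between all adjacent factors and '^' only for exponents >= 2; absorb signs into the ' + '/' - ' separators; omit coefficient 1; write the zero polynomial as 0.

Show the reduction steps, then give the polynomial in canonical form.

trace(a^-1) = trace(a) = x
and trace(a^-2) = trace(a^-1)*trace(a) - trace(1) = x^2 - 2
trace(a^-3) = trace(a^-2)*trace(a) - trace(a^-1) = x^3 - 3*x
and trace(a^-4) = trace(a^-3)*trace(a) - trace(a^-2) = x^4 - 4*x^2 + 2
trace(b a^-1) = trace(b)*trace(a) - trace(b a) = x*y - z
next, trace(b a^-2) = trace(b a^-1)*trace(a) - trace(b) = x^2*y - x*z - y
trace(a^-1 b a^-2) = trace(b a^-2)*trace(a) - trace(b a^-1) = x^3*y - x^2*z - 2*x*y + z
and trace(a^-4 b) = trace(a^-1 b a^-2)*trace(a) - trace(a^-1 b a^-1) = x^4*y - x^3*z - 3*x^2*y + 2*x*z + y
trace(a^-3 b^-1 a^-1) = trace(a^-4)*trace(b) - trace(a^-4 b) = x^3*z - x^2*y - 2*x*z + y
next, trace(a^-1 b^-1 a^-1) = trace(a^-1 b^-1)*trace(a) - trace(a^-1 b^-1 a) = x*z - y
trace(a^-3 b^-1) = trace(a^-1 b^-1 a^-1)*trace(a) - trace(a^-1 b^-1) = x^2*z - x*y - z
trace(a^-2 b^-1 a^-3) = trace(a^-3 b^-1 a^-1)*trace(a) - trace(a^-3 b^-1) = x^4*z - x^3*y - 3*x^2*z + 2*x*y + z

x^4*z - x^3*y - 3*x^2*z + 2*x*y + z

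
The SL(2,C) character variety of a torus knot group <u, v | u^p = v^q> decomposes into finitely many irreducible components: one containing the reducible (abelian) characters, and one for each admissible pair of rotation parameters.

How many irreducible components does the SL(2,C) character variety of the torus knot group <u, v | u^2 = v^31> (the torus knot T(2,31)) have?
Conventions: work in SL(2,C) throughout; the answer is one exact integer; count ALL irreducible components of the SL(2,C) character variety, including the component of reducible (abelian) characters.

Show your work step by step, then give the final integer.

Gamma = < u, v | u^2 = v^31 > (torus knot T(2,31)); the central element u^2 = v^31 acts as +I or -I in any irreducible SL(2,C) representation.
This locks tr(u) to 2*cos(pi*alpha/2), alpha in 1..1, and tr(v) to 2*cos(pi*beta/31), beta in 1..30, on each component of irreducible characters.
u^2 = (-1)^alpha I and v^31 = (-1)^beta I must agree, so alpha and beta have equal parity.
Enumerate parity-matched pairs: 1*15 odd-odd plus 0*15 even-even gives 15.
Total: 15 irreducible-character components + 1 reducible (abelian) component = 16.

16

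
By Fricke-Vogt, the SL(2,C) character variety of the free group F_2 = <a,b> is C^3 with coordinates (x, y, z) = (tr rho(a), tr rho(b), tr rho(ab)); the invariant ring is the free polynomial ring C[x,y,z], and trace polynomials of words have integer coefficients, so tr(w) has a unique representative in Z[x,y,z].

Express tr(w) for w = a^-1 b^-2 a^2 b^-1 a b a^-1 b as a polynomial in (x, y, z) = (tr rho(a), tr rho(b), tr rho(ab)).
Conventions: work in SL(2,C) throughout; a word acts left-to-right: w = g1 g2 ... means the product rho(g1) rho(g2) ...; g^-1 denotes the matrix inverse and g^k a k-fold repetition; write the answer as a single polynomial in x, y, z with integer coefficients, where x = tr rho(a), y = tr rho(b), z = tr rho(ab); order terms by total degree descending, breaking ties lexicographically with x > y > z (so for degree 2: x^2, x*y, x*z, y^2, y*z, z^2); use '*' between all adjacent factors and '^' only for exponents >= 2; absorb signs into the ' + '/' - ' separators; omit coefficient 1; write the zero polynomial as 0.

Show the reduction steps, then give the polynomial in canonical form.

-x^4*y^4*z + x^5*y^3 + x^3*y^5 + 3*x^3*y^3*z^2 - 2*x^4*y^2*z - x^2*y^4*z - 3*x^2*y^2*z^3 - 5*x^3*y^3 + x^3*y*z^2 - x*y^5 - x*y^3*z^2 + x*y*z^4 + 8*x^2*y^2*z + y^4*z + y^2*z^3 + x^3*y + 5*x*y^3 - 2*x*y*z^2 - x^2*z - 5*y^2*z - z^3 - 3*x*y + 3*z

use: trace(a^2) = trace(a)*trace(a) - trace(1)  (reduce the a square) = x^2 - 2
trace(a^3) = trace(a)*trace(a^2) - trace(a)  (reduce the a square) = x^3 - 3*x
apply: trace(a b a) = trace(a)*trace(b a) - trace(b)  (reduce the a square) = x*z - y
use: trace(b a^3) = trace(a)*trace(a b a) - trace(a b)  (reduce the a square) = x^2*z - x*y - z
trace(a^3 b a) = trace(a)*trace(b a^3) - trace(b a^2)  (reduce the a square) = x^3*z - x^2*y - 2*x*z + y
trace(b a b a) = trace(a b)*trace(a b) - trace(1)  (split on a) = z^2 - 2
trace(b a b) = trace(b)*trace(a b) - trace(a)  (reduce the b square) = y*z - x
trace(b a b a^2) = trace(a)*trace(b a b a) - trace(b a b)  (reduce the a square) = x*z^2 - y*z - x
apply: trace(a^3 b a b) = trace(a)*trace(b a b a^2) - trace(b a b a)  (reduce the a square) = x^2*z^2 - x*y*z - x^2 - z^2 + 2
trace(b^-1 a^3 b a) = trace(a^3 b a)*trace(b) - trace(a^3 b a b)  (eliminate b^-1) = x^3*y*z - x^2*y^2 - x^2*z^2 - x*y*z + x^2 + y^2 + z^2 - 2
apply: trace(b^-1 a^3 b a^-1) = trace(b^-1 a^3 b)*trace(a) - trace(b^-1 a^3 b a)  (eliminate a^-1) = -x^3*y*z + x^4 + x^2*y^2 + x^2*z^2 + x*y*z - 4*x^2 - y^2 - z^2 + 2
trace(a^2 b^2 a) = trace(b)*trace(a^3 b) - trace(a^3)  (reduce the b square) = x^2*y*z - x^3 - x*y^2 - y*z + 3*x
trace(b^2) = trace(b)*trace(b) - trace(1)  (reduce the b square) = y^2 - 2
use: trace(a^2 b^2) = trace(a)*trace(b^2 a) - trace(b^2)  (reduce the a square) = x*y*z - x^2 - y^2 + 2
use: trace(b a^4 b) = trace(a)*trace(a^2 b^2 a) - trace(a^2 b^2)  (reduce the a square) = x^3*y*z - x^4 - x^2*y^2 - 2*x*y*z + 4*x^2 + y^2 - 2
trace(b a^4 b a) = trace(a)*trace(a^2 b a b a) - trace(a^2 b a b)  (reduce the a square) = x^3*z^2 - x^2*y*z - x^3 - 2*x*z^2 + y*z + 3*x
trace(a^3 b a^-1 b a) = trace(b a^4 b)*trace(a) - trace(b a^4 b a)  (eliminate a^-1) = x^4*y*z - x^5 - x^3*y^2 - x^3*z^2 - x^2*y*z + 5*x^3 + x*y^2 + 2*x*z^2 - y*z - 5*x
apply: trace(b^2 a b a^2) = trace(b)*trace(a b a^2 b) - trace(a b a^2)  (reduce the b square) = x*y*z^2 - x^2*z - y^2*z + z
use: trace(b^2 a b a) = trace(b)*trace(a b a b) - trace(a b a)  (reduce the b square) = y*z^2 - x*z - y
trace(b a b a^3 b) = trace(a)*trace(b^2 a b a^2) - trace(b^2 a b a)  (reduce the a square) = x^2*y*z^2 - x^3*z - x*y^2*z - y*z^2 + 2*x*z + y
trace(b a b a b a) = trace(a b a b)*trace(a b) - trace(b a)  (split on a) = z^3 - 3*z
trace(b a b a b a^2) = trace(a)*trace(b a b a b a) - trace(b a b a b)  (reduce the a square) = x*z^3 - y*z^2 - 2*x*z + y
apply: trace(b a b a^3 b a) = trace(a)*trace(b a b a b a^2) - trace(b a b a b a)  (reduce the a square) = x^2*z^3 - x*y*z^2 - 2*x^2*z - z^3 + x*y + 3*z
use: trace(a^3 b a^-1 b a b) = trace(b a b a^3 b)*trace(a) - trace(b a b a^3 b a)  (eliminate a^-1) = x^3*y*z^2 - x^4*z - x^2*y^2*z - x^2*z^3 + 4*x^2*z + z^3 - 3*z
trace(b^-1 a^3 b a^-1 b a) = trace(a^3 b a^-1 b a)*trace(b) - trace(a^3 b a^-1 b a b)  (eliminate b^-1) = x^4*y^2*z - x^5*y - x^3*y^3 - 2*x^3*y*z^2 + x^4*z + x^2*z^3 + 5*x^3*y + x*y^3 + 2*x*y*z^2 - 4*x^2*z - y^2*z - z^3 - 5*x*y + 3*z
apply: trace(b^-2 a^3 b a^-1 b a) = trace(b^-1 a^3 b a^-1 b a)*trace(b) - trace(b^-1 a^3 b a^-1 b a b)  (eliminate b^-1) = x^4*y^3*z - x^5*y^2 - x^3*y^4 - 2*x^3*y^2*z^2 + x^2*y*z^3 + x^5 + 6*x^3*y^2 + x^3*z^2 + x*y^4 + 2*x*y^2*z^2 - 3*x^2*y*z - y^3*z - y*z^3 - 5*x^3 - 6*x*y^2 - 2*x*z^2 + 4*y*z + 5*x
trace(a b a^-1 b a^-1 b^-2 a^2) = trace(b^-2 a^3 b a^-1 b)*trace(a) - trace(b^-2 a^3 b a^-1 b a)  (eliminate a^-1) = -x^4*y^3*z + x^5*y^2 + x^3*y^4 + 2*x^3*y^2*z^2 - x^4*y*z - x^2*y*z^3 - 5*x^3*y^2 - x*y^4 - 2*x*y^2*z^2 + 4*x^2*y*z + y^3*z + y*z^3 + x^3 + 5*x*y^2 + x*z^2 - 4*y*z - 3*x
apply: trace(b^-1 a^2 b a b a) = trace(a^2 b a b a)*trace(b) - trace(a^2 b a b a b)  (eliminate b^-1) = x^2*y*z^2 - x*y^2*z - x*z^3 - x^2*y + 2*x*z + y
use: trace(b^-1 a^2 b a b a^-1) = trace(b^-1 a^2 b a b)*trace(a) - trace(b^-1 a^2 b a b a)  (eliminate a^-1) = -x^2*y*z^2 + x^3*z + x*y^2*z + x*z^3 - 3*x*z - y
apply: trace(b a^3 b a b) = trace(b)*trace(a^3 b a b) - trace(a^3 b a)  (reduce the b square) = x^2*y*z^2 - x^3*z - x*y^2*z - y*z^2 + 2*x*z + y
trace(a^2 b a b a^-1 b a) = trace(b a^3 b a b)*trace(a) - trace(b a^3 b a b a)  (eliminate a^-1) = x^3*y*z^2 - x^4*z - x^2*y^2*z - x^2*z^3 + 4*x^2*z + z^3 - 3*z
use: trace(b a b^2 a b a) = trace(b)*trace(a b a b a b) - trace(a b a b a)  (reduce the b square) = y*z^3 - x*z^2 - 2*y*z + x
apply: trace(b a b^2 a b) = trace(b)*trace(a b^2 a b) - trace(a b^2 a)  (reduce the b square) = y^2*z^2 - 2*x*y*z + x^2 - 2
trace(b a b a^2 b a b) = trace(a)*trace(b a b^2 a b a) - trace(b a b^2 a b)  (reduce the a square) = x*y*z^3 - x^2*z^2 - y^2*z^2 + 2
trace(b a b a b a b a) = trace(b a b a b a)*trace(b a) - trace(a b a b)  (split on b) = z^4 - 4*z^2 + 2
use: trace(b a b a^2 b a b a) = trace(a)*trace(b a b a b a b a) - trace(b a b a b a b)  (reduce the a square) = x*z^4 - y*z^3 - 3*x*z^2 + 2*y*z + x
use: trace(a^2 b a b a^-1 b a b) = trace(b a b a^2 b a b)*trace(a) - trace(b a b a^2 b a b a)  (eliminate a^-1) = x^2*y*z^3 - x^3*z^2 - x*y^2*z^2 - x*z^4 + y*z^3 + 3*x*z^2 - 2*y*z + x
use: trace(b^-1 a^2 b a b a^-1 b a) = trace(a^2 b a b a^-1 b a)*trace(b) - trace(a^2 b a b a^-1 b a b)  (eliminate b^-1) = x^3*y^2*z^2 - x^4*y*z - x^2*y^3*z - 2*x^2*y*z^3 + x^3*z^2 + x*y^2*z^2 + x*z^4 + 4*x^2*y*z - 3*x*z^2 - y*z - x
trace(b^-2 a^2 b a b a^-1 b a) = trace(b^-1 a^2 b a b a^-1 b a)*trace(b) - trace(b^-1 a^2 b a b a^-1 b a b)  (eliminate b^-1) = x^3*y^3*z^2 - x^4*y^2*z - x^2*y^4*z - 2*x^2*y^2*z^3 + x*y^3*z^2 + x*y*z^4 + x^4*z + 5*x^2*y^2*z + x^2*z^3 - 3*x*y*z^2 - 4*x^2*z - y^2*z - z^3 - x*y + 3*z
apply: trace(a b a^-1 b a^-1 b^-2 a^2 b) = trace(b^-2 a^2 b a b a^-1 b)*trace(a) - trace(b^-2 a^2 b a b a^-1 b a)  (eliminate a^-1) = -x^3*y^3*z^2 + x^4*y^2*z + x^2*y^4*z + 2*x^2*y^2*z^3 - x^3*y*z^2 - x*y^3*z^2 - x*y*z^4 - 4*x^2*y^2*z + 3*x*y*z^2 + x^2*z + y^2*z + z^3 - 3*z
trace(a^-1 b^-2 a^2 b^-1 a b a^-1 b) = trace(a b a^-1 b a^-1 b^-2 a^2)*trace(b) - trace(a b a^-1 b a^-1 b^-2 a^2 b)  (eliminate b^-1) = -x^4*y^4*z + x^5*y^3 + x^3*y^5 + 3*x^3*y^3*z^2 - 2*x^4*y^2*z - x^2*y^4*z - 3*x^2*y^2*z^3 - 5*x^3*y^3 + x^3*y*z^2 - x*y^5 - x*y^3*z^2 + x*y*z^4 + 8*x^2*y^2*z + y^4*z + y^2*z^3 + x^3*y + 5*x*y^3 - 2*x*y*z^2 - x^2*z - 5*y^2*z - z^3 - 3*x*y + 3*z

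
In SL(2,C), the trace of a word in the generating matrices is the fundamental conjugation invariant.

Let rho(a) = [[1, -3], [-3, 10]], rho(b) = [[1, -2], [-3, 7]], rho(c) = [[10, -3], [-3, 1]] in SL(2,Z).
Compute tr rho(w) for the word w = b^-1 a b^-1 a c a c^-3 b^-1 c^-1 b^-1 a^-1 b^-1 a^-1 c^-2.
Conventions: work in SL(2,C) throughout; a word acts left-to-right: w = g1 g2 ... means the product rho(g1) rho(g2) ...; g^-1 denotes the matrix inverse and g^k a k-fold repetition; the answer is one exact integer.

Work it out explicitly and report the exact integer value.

-116755190350

rho(b^-1) = [[7, 2], [3, 1]]
... * rho(a) = [[1, -3], [-3, 10]]  ->  [[1, -1], [0, 1]]
... * rho(b^-1) = [[7, 2], [3, 1]]  ->  [[4, 1], [3, 1]]
... * rho(a) = [[1, -3], [-3, 10]]  ->  [[1, -2], [0, 1]]
... * rho(c) = [[10, -3], [-3, 1]]  ->  [[16, -5], [-3, 1]]
... * rho(a) = [[1, -3], [-3, 10]]  ->  [[31, -98], [-6, 19]]
... * rho(c^-1) = [[1, 3], [3, 10]]  ->  [[-263, -887], [51, 172]]
... * rho(c^-1) = [[1, 3], [3, 10]]  ->  [[-2924, -9659], [567, 1873]]
... * rho(c^-1) = [[1, 3], [3, 10]]  ->  [[-31901, -105362], [6186, 20431]]
... * rho(b^-1) = [[7, 2], [3, 1]]  ->  [[-539393, -169164], [104595, 32803]]
... * rho(c^-1) = [[1, 3], [3, 10]]  ->  [[-1046885, -3309819], [203004, 641815]]
... * rho(b^-1) = [[7, 2], [3, 1]]  ->  [[-17257652, -5403589], [3346473, 1047823]]
... * rho(a^-1) = [[10, 3], [3, 1]]  ->  [[-188787287, -57176545], [36608199, 11087242]]
... * rho(b^-1) = [[7, 2], [3, 1]]  ->  [[-1493040644, -434751119], [289519119, 84303640]]
... * rho(a^-1) = [[10, 3], [3, 1]]  ->  [[-16234659797, -4913873051], [3148102110, 952860997]]
... * rho(c^-1) = [[1, 3], [3, 10]]  ->  [[-30976278950, -97842709901], [6006685101, 18972916300]]
... * rho(c^-1) = [[1, 3], [3, 10]]  ->  [[-324504408653, -1071355935860], [62925434001, 207749218303]]
tr = -324504408653 + 207749218303 = -116755190350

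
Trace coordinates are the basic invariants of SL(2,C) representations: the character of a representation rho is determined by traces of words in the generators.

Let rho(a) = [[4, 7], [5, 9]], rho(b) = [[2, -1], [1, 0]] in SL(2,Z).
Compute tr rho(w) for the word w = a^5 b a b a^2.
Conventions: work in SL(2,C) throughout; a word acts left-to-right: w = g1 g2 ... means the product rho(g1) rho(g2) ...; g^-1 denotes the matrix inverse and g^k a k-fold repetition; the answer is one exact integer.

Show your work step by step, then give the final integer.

rho(a) = [[4, 7], [5, 9]]
... * rho(a) = [[4, 7], [5, 9]]  ->  [[51, 91], [65, 116]]
... * rho(a) = [[4, 7], [5, 9]]  ->  [[659, 1176], [840, 1499]]
... * rho(a) = [[4, 7], [5, 9]]  ->  [[8516, 15197], [10855, 19371]]
... * rho(a) = [[4, 7], [5, 9]]  ->  [[110049, 196385], [140275, 250324]]
... * rho(b) = [[2, -1], [1, 0]]  ->  [[416483, -110049], [530874, -140275]]
... * rho(a) = [[4, 7], [5, 9]]  ->  [[1115687, 1924940], [1422121, 2453643]]
... * rho(b) = [[2, -1], [1, 0]]  ->  [[4156314, -1115687], [5297885, -1422121]]
... * rho(a) = [[4, 7], [5, 9]]  ->  [[11046821, 19053015], [14080935, 24286106]]
... * rho(a) = [[4, 7], [5, 9]]  ->  [[139452359, 248804882], [177754270, 317141499]]
tr = 139452359 + 317141499 = 456593858

456593858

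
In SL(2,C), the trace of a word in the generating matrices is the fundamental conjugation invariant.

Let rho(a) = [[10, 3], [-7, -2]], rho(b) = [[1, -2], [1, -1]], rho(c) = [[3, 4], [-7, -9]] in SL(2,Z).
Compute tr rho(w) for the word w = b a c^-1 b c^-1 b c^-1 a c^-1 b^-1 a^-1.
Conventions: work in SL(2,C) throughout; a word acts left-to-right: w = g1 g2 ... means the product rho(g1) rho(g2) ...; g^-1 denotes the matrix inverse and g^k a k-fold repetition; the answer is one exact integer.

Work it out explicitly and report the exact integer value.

rho(b) = [[1, -2], [1, -1]]
... * rho(a) = [[10, 3], [-7, -2]]  ->  [[24, 7], [17, 5]]
... * rho(c^-1) = [[-9, -4], [7, 3]]  ->  [[-167, -75], [-118, -53]]
... * rho(b) = [[1, -2], [1, -1]]  ->  [[-242, 409], [-171, 289]]
... * rho(c^-1) = [[-9, -4], [7, 3]]  ->  [[5041, 2195], [3562, 1551]]
... * rho(b) = [[1, -2], [1, -1]]  ->  [[7236, -12277], [5113, -8675]]
... * rho(c^-1) = [[-9, -4], [7, 3]]  ->  [[-151063, -65775], [-106742, -46477]]
... * rho(a) = [[10, 3], [-7, -2]]  ->  [[-1050205, -321639], [-742081, -227272]]
... * rho(c^-1) = [[-9, -4], [7, 3]]  ->  [[7200372, 3235903], [5087825, 2286508]]
... * rho(b^-1) = [[-1, 2], [-1, 1]]  ->  [[-10436275, 17636647], [-7374333, 12462158]]
... * rho(a^-1) = [[-2, -3], [7, 10]]  ->  [[144329079, 207675295], [101983772, 146744579]]
tr = 144329079 + 146744579 = 291073658

291073658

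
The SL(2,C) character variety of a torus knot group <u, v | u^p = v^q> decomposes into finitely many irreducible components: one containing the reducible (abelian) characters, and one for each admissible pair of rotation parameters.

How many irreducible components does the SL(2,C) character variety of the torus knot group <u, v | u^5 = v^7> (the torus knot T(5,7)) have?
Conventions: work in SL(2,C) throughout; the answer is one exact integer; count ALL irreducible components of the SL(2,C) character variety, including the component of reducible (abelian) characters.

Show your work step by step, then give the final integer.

13

Gamma = < u, v | u^5 = v^7 > (torus knot T(5,7)); the central element u^5 = v^7 acts as +I or -I in any irreducible SL(2,C) representation.
This locks tr(u) to 2*cos(pi*alpha/5), alpha in 1..4, and tr(v) to 2*cos(pi*beta/7), beta in 1..6, on each component of irreducible characters.
The two central values (-1)^alpha I and (-1)^beta I must be the same matrix, so alpha and beta share a parity.
count pairs: odd alpha (2 choices) x odd beta (3), plus even alpha (2) x even beta (3): 2*3 + 2*3 = 12.
That is 12 components of irreducible characters, and with the reducible (abelian) component the total is 13.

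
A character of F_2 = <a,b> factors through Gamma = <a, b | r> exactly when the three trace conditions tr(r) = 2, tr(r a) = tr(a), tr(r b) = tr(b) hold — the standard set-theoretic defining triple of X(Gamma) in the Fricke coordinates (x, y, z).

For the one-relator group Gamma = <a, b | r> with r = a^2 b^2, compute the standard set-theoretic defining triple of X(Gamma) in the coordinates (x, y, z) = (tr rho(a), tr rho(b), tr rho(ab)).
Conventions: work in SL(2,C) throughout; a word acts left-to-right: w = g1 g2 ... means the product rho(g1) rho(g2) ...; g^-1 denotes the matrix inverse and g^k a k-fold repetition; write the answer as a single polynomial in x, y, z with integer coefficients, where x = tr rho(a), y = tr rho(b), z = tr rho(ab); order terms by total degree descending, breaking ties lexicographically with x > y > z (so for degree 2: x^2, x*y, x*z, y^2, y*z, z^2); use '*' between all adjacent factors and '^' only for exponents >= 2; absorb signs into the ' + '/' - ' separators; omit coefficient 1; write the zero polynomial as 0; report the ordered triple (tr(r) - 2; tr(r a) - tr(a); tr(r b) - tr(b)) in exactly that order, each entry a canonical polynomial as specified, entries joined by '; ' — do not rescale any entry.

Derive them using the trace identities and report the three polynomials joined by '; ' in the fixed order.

tr(a^2 b) = tr(a) * tr(b a) - tr(b) = x*z - y
tr(a^2) = tr(a) * tr(a) - tr(1) = x^2 - 2
tr(a^2 b^2) = tr(b) * tr(a^2 b) - tr(a^2) = x*y*z - x^2 - y^2 + 2
tr(a^3 b) = tr(a) * tr(a b a) - tr(a b) = x^2*z - x*y - z
tr(a^3) = tr(a) * tr(a^2) - tr(a) = x^3 - 3*x
tr(a^2 b^2 a) = tr(b) * tr(a^3 b) - tr(a^3) = x^2*y*z - x^3 - x*y^2 - y*z + 3*x
tr(a b^2) = tr(b) * tr(a b) - tr(a)   [square of b] = y*z - x
tr(b^3 a) = tr(b) * tr(a b^2) - tr(a b)   [square of b] = y^2*z - x*y - z
tr(b^2) = tr(b) * tr(b) - tr(1)   [square of b] = y^2 - 2
tr(b^3) = tr(b) * tr(b^2) - tr(b)   [square of b] = y^3 - 3*y
tr(a^2 b^3) = tr(a) * tr(b^3 a) - tr(b^3)   [square of a] = x*y^2*z - x^2*y - y^3 - x*z + 3*y
assemble the triple (tr(r) - 2; tr(r a) - x; tr(r b) - y)

x*y*z - x^2 - y^2; x^2*y*z - x^3 - x*y^2 - y*z + 2*x; x*y^2*z - x^2*y - y^3 - x*z + 2*y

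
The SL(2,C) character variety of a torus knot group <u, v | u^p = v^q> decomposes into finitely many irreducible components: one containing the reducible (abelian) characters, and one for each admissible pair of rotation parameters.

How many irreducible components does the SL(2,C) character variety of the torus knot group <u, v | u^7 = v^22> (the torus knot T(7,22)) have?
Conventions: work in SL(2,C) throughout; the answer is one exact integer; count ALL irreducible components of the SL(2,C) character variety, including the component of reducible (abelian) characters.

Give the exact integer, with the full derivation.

64

Gamma = < u, v | u^7 = v^22 > (torus knot T(7,22)); the central element u^7 = v^22 acts as +I or -I in any irreducible SL(2,C) representation.
This locks tr(u) to 2*cos(pi*alpha/7), alpha in 1..6, and tr(v) to 2*cos(pi*beta/22), beta in 1..21, on each component of irreducible characters.
u^7 = (-1)^alpha I and v^22 = (-1)^beta I must agree, so alpha and beta have equal parity.
Counting: 3 odd alphas x 11 odd betas + 3 even alphas x 10 even betas = 33 + 30 = 63.
That is 63 components of irreducible characters, and with the reducible (abelian) component the total is 64.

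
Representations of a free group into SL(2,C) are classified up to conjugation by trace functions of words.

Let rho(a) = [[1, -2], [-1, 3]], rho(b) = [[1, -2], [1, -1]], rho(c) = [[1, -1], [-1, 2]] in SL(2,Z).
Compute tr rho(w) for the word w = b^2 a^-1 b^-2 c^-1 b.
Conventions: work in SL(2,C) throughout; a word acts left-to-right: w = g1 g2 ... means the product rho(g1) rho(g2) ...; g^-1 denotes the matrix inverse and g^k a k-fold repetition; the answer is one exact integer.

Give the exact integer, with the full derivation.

rho(b) = [[1, -2], [1, -1]]
... * rho(b) = [[1, -2], [1, -1]]  ->  [[-1, 0], [0, -1]]
... * rho(a^-1) = [[3, 2], [1, 1]]  ->  [[-3, -2], [-1, -1]]
... * rho(b^-1) = [[-1, 2], [-1, 1]]  ->  [[5, -8], [2, -3]]
... * rho(b^-1) = [[-1, 2], [-1, 1]]  ->  [[3, 2], [1, 1]]
... * rho(c^-1) = [[2, 1], [1, 1]]  ->  [[8, 5], [3, 2]]
... * rho(b) = [[1, -2], [1, -1]]  ->  [[13, -21], [5, -8]]
tr = 13 + -8 = 5

5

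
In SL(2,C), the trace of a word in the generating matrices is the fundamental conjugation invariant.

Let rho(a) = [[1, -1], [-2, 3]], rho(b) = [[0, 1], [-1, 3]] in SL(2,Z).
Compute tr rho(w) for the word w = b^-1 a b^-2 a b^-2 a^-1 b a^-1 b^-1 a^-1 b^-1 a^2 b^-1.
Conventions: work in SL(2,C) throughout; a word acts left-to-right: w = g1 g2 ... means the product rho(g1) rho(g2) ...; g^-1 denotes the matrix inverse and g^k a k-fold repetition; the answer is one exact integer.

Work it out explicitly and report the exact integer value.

rho(b^-1) = [[3, -1], [1, 0]]
... * rho(a) = [[1, -1], [-2, 3]]  ->  [[5, -6], [1, -1]]
... * rho(b^-1) = [[3, -1], [1, 0]]  ->  [[9, -5], [2, -1]]
... * rho(b^-1) = [[3, -1], [1, 0]]  ->  [[22, -9], [5, -2]]
... * rho(a) = [[1, -1], [-2, 3]]  ->  [[40, -49], [9, -11]]
... * rho(b^-1) = [[3, -1], [1, 0]]  ->  [[71, -40], [16, -9]]
... * rho(b^-1) = [[3, -1], [1, 0]]  ->  [[173, -71], [39, -16]]
... * rho(a^-1) = [[3, 1], [2, 1]]  ->  [[377, 102], [85, 23]]
... * rho(b) = [[0, 1], [-1, 3]]  ->  [[-102, 683], [-23, 154]]
... * rho(a^-1) = [[3, 1], [2, 1]]  ->  [[1060, 581], [239, 131]]
... * rho(b^-1) = [[3, -1], [1, 0]]  ->  [[3761, -1060], [848, -239]]
... * rho(a^-1) = [[3, 1], [2, 1]]  ->  [[9163, 2701], [2066, 609]]
... * rho(b^-1) = [[3, -1], [1, 0]]  ->  [[30190, -9163], [6807, -2066]]
... * rho(a) = [[1, -1], [-2, 3]]  ->  [[48516, -57679], [10939, -13005]]
... * rho(a) = [[1, -1], [-2, 3]]  ->  [[163874, -221553], [36949, -49954]]
... * rho(b^-1) = [[3, -1], [1, 0]]  ->  [[270069, -163874], [60893, -36949]]
tr = 270069 + -36949 = 233120

233120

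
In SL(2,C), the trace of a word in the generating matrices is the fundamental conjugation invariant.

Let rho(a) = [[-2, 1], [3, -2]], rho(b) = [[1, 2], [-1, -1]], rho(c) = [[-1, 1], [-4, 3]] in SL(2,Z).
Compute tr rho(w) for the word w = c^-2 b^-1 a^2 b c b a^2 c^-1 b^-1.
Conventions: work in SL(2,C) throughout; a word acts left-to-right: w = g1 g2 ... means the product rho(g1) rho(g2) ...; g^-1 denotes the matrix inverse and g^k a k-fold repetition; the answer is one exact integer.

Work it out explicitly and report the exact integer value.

rho(c^-1) = [[3, -1], [4, -1]]
... * rho(c^-1) = [[3, -1], [4, -1]]  ->  [[5, -2], [8, -3]]
... * rho(b^-1) = [[-1, -2], [1, 1]]  ->  [[-7, -12], [-11, -19]]
... * rho(a) = [[-2, 1], [3, -2]]  ->  [[-22, 17], [-35, 27]]
... * rho(a) = [[-2, 1], [3, -2]]  ->  [[95, -56], [151, -89]]
... * rho(b) = [[1, 2], [-1, -1]]  ->  [[151, 246], [240, 391]]
... * rho(c) = [[-1, 1], [-4, 3]]  ->  [[-1135, 889], [-1804, 1413]]
... * rho(b) = [[1, 2], [-1, -1]]  ->  [[-2024, -3159], [-3217, -5021]]
... * rho(a) = [[-2, 1], [3, -2]]  ->  [[-5429, 4294], [-8629, 6825]]
... * rho(a) = [[-2, 1], [3, -2]]  ->  [[23740, -14017], [37733, -22279]]
... * rho(c^-1) = [[3, -1], [4, -1]]  ->  [[15152, -9723], [24083, -15454]]
... * rho(b^-1) = [[-1, -2], [1, 1]]  ->  [[-24875, -40027], [-39537, -63620]]
tr = -24875 + -63620 = -88495

-88495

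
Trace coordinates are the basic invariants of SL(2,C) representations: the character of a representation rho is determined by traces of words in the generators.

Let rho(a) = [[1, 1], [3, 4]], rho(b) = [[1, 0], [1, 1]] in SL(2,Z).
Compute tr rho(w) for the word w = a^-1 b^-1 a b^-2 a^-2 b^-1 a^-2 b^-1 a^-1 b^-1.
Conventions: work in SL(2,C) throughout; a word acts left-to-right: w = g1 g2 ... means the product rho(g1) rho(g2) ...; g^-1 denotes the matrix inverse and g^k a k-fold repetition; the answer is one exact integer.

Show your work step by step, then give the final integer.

-2293

rho(a^-1) = [[4, -1], [-3, 1]]
... * rho(b^-1) = [[1, 0], [-1, 1]]  ->  [[5, -1], [-4, 1]]
... * rho(a) = [[1, 1], [3, 4]]  ->  [[2, 1], [-1, 0]]
... * rho(b^-1) = [[1, 0], [-1, 1]]  ->  [[1, 1], [-1, 0]]
... * rho(b^-1) = [[1, 0], [-1, 1]]  ->  [[0, 1], [-1, 0]]
... * rho(a^-1) = [[4, -1], [-3, 1]]  ->  [[-3, 1], [-4, 1]]
... * rho(a^-1) = [[4, -1], [-3, 1]]  ->  [[-15, 4], [-19, 5]]
... * rho(b^-1) = [[1, 0], [-1, 1]]  ->  [[-19, 4], [-24, 5]]
... * rho(a^-1) = [[4, -1], [-3, 1]]  ->  [[-88, 23], [-111, 29]]
... * rho(a^-1) = [[4, -1], [-3, 1]]  ->  [[-421, 111], [-531, 140]]
... * rho(b^-1) = [[1, 0], [-1, 1]]  ->  [[-532, 111], [-671, 140]]
... * rho(a^-1) = [[4, -1], [-3, 1]]  ->  [[-2461, 643], [-3104, 811]]
... * rho(b^-1) = [[1, 0], [-1, 1]]  ->  [[-3104, 643], [-3915, 811]]
tr = -3104 + 811 = -2293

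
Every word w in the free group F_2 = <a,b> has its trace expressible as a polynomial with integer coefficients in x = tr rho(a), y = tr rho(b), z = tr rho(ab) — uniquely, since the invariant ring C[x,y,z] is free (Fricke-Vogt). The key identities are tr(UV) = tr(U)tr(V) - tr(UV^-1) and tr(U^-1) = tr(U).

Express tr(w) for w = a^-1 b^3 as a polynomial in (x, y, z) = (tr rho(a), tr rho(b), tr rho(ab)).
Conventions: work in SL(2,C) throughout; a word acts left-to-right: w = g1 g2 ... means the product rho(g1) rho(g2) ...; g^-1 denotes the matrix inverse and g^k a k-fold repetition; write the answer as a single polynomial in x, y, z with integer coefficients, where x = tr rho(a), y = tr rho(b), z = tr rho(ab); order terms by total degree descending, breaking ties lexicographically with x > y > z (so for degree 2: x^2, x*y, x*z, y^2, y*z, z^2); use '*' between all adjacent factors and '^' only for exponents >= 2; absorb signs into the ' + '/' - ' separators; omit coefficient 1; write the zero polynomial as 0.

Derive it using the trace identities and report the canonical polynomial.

trace(b^2) = trace(b) * trace(b) - trace(1) = y^2 - 2
trace(b^3) = trace(b) * trace(b^2) - trace(b) = y^3 - 3*y
trace(a b^2) = trace(b) * trace(a b) - trace(a) = y*z - x
trace(b^3 a) = trace(b) * trace(a b^2) - trace(a b) = y^2*z - x*y - z
trace(a^-1 b^3) = trace(b^3) * trace(a) - trace(b^3 a) = x*y^3 - y^2*z - 2*x*y + z

x*y^3 - y^2*z - 2*x*y + z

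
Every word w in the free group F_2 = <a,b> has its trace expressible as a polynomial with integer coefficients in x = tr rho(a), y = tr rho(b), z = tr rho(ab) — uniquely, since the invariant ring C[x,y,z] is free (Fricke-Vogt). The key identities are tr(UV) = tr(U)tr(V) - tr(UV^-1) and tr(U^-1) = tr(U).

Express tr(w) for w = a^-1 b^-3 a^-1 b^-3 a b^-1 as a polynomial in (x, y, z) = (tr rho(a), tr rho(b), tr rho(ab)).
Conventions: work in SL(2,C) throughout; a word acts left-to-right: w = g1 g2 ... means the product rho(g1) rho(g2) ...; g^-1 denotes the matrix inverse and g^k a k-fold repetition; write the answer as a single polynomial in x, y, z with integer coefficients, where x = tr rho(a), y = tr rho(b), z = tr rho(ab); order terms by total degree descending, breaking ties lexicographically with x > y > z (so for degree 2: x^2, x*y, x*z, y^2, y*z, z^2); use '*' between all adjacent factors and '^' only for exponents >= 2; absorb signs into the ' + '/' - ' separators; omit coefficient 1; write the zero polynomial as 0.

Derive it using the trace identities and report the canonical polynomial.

x*y^5*z^2 - 2*x^2*y^4*z - y^4*z^3 + x^3*y^3 - x*y^3*z^2 + 3*x^2*y^2*z + y^4*z + 2*y^2*z^3 - x^3*y - x*y^3 - x^2*z - 3*y^2*z - z^3 + x*y + 3*z

tr(a^-1) = tr(a) = x
tr(a^-1 b) = tr(b)*tr(a) - tr(b a)   [inverse elimination on a] = x*y - z
tr(a^-1 b^-1) = tr(a^-1)*tr(b) - tr(a^-1 b)   [inverse elimination on b] = z
tr(b^-1 a^-1 b^-1) = tr(a^-1 b^-1)*tr(b) - tr(a^-1)   [inverse elimination on b] = y*z - x
tr(a b a b) = tr(b a)*tr(b a) - tr(1)   [split at a repeated b] = z^2 - 2
tr(a b a) = tr(a)*tr(b a) - tr(b)   [square of a] = x*z - y
tr(b a b a b) = tr(b)*tr(a b a b) - tr(a b a)   [square of b] = y*z^2 - x*z - y
tr(b a b a b a) = tr(a b)*tr(a b a b) - tr(a^-1 b^-1)   [split at a repeated a] = z^3 - 3*z
tr(a b a b a^-1 b) = tr(b a b a b)*tr(a) - tr(b a b a b a)   [inverse elimination on a] = x*y*z^2 - x^2*z - z^3 - x*y + 3*z
tr(a^-1 b^-1 a b a b) = tr(a b a b a^-1)*tr(b) - tr(a b a b a^-1 b)   [inverse elimination on b] = -x*y*z^2 + x^2*z + y^2*z + z^3 - 3*z
tr(b a b^-1 a^-1 b^-1 a) = tr(a^-1 b^-1 a b a)*tr(b) - tr(a^-1 b^-1 a b a b)   [inverse elimination on b] = x*y*z^2 - x^2*z - y^2*z - z^3 + x*y + 3*z
tr(a b^-1 a^-1 b^-1 a^-1 b) = tr(b a b^-1 a^-1 b^-1)*tr(a) - tr(b a b^-1 a^-1 b^-1 a)   [inverse elimination on a] = -x*y*z^2 + x^2*z + y^2*z + z^3 - 3*z
tr(a^-1 b^-1 a b^-1 a^-1 b^-1) = tr(a b^-1 a^-1 b^-1 a^-1)*tr(b) - tr(a b^-1 a^-1 b^-1 a^-1 b)   [inverse elimination on b] = x*y*z^2 - x^2*z - z^3 - x*y + 3*z
tr(a b a^-1 b) = tr(b a b)*tr(a) - tr(b a b a)   [inverse elimination on a] = x*y*z - x^2 - z^2 + 2
tr(a^-1 b^-1 a b) = tr(a b a^-1)*tr(b) - tr(a b a^-1 b)   [inverse elimination on b] = -x*y*z + x^2 + y^2 + z^2 - 2
tr(a^-2 b^-1 a b) = tr(a^-1 b^-1 a b)*tr(a) - tr(a^-1 b^-1 a b a)   [inverse elimination on a] = -x^2*y*z + x^3 + x*y^2 + x*z^2 - 3*x
tr(a^-1 b^-1 a b^-1 a^-1) = tr(a^-2 b^-1 a)*tr(b) - tr(a^-2 b^-1 a b)   [inverse elimination on b] = x^2*y*z - x^3 - x*y^2 - x*z^2 + y*z + 3*x
tr(a b^-1 a^-1 b^-2 a^-1 b^-1) = tr(a^-1 b^-1 a b^-1 a^-1 b^-1)*tr(b) - tr(a^-1 b^-1 a b^-1 a^-1)   [inverse elimination on b] = x*y^2*z^2 - 2*x^2*y*z - y*z^3 + x^3 + x*z^2 + 2*y*z - 3*x
tr(b^-1 a^-1 b^-2) = tr(b^-2 a^-1)*tr(b) - tr(b^-2 a^-1 b)   [inverse elimination on b] = y^2*z - x*y - z
tr(b^-2 a b^-1 a^-1 b^-2 a^-1) = tr(a b^-1 a^-1 b^-2 a^-1 b^-1)*tr(b) - tr(a b^-1 a^-1 b^-2 a^-1)   [inverse elimination on b] = x*y^3*z^2 - 2*x^2*y^2*z - y^2*z^3 + x^3*y + x*y*z^2 + y^2*z - 2*x*y + z
tr(a^-1 b^-3 a b^-1 a^-1 b^-2) = tr(b^-2 a b^-1 a^-1 b^-2 a^-1)*tr(b) - tr(b^-2 a b^-1 a^-1 b^-2 a^-1 b)   [inverse elimination on b] = x*y^4*z^2 - 2*x^2*y^3*z - y^3*z^3 + x^3*y^2 + 2*x^2*y*z + y^3*z + y*z^3 - x^3 - 2*x*y^2 - x*z^2 - y*z + 3*x
tr(a b^-2) = tr(a b^-1)*tr(b) - tr(a)   [inverse elimination on b] = x*y^2 - y*z - x
tr(b^-2 a b^-1) = tr(a b^-2)*tr(b) - tr(a b^-1)   [inverse elimination on b] = x*y^3 - y^2*z - 2*x*y + z
tr(a^2) = tr(a)*tr(a) - tr(1)   [square of a] = x^2 - 2
tr(b^-1 a^2) = tr(a^2)*tr(b) - tr(a^2 b)   [inverse elimination on b] = x^2*y - x*z - y
tr(a b^-2 a) = tr(b^-1 a^2)*tr(b) - tr(b^-1 a^2 b)   [inverse elimination on b] = x^2*y^2 - x*y*z - x^2 - y^2 + 2
tr(b^-1 a b a) = tr(a b a)*tr(b) - tr(a b a b)   [inverse elimination on b] = x*y*z - y^2 - z^2 + 2
tr(a b^-2 a b) = tr(b^-1 a b a)*tr(b) - tr(b^-1 a b a b)   [inverse elimination on b] = x*y^2*z - y^3 - y*z^2 - x*z + 3*y
tr(b^-2 a b^-1 a) = tr(a b^-2 a)*tr(b) - tr(a b^-2 a b)   [inverse elimination on b] = x^2*y^3 - 2*x*y^2*z - x^2*y + y*z^2 + x*z - y
tr(b^-2 a b^-1 a^-1) = tr(b^-2 a b^-1)*tr(a) - tr(b^-2 a b^-1 a)   [inverse elimination on a] = x*y^2*z - x^2*y - y*z^2 + y
tr(b^-2 a b^-1 a^-1 b^-1) = tr(b^-2 a b^-1 a^-1)*tr(b) - tr(b^-2 a b^-1 a^-1 b)   [inverse elimination on b] = x*y^3*z - x^2*y^2 - y^2*z^2 - x*y*z + x^2 + y^2 + z^2 - 2
tr(b^-1 a b^-2 a b^-1) = tr(a b^-2 a b^-1)*tr(b) - tr(a b^-2 a)   [inverse elimination on b] = x^2*y^4 - 2*x*y^3*z - 2*x^2*y^2 + y^2*z^2 + 2*x*y*z + x^2 - 2
tr(a^3) = tr(a)*tr(a^2) - tr(a)   [square of a] = x^3 - 3*x
tr(a^3 b) = tr(a)*tr(a b a) - tr(a b)   [square of a] = x^2*z - x*y - z
tr(a^2 b^-1 a) = tr(a^3)*tr(b) - tr(a^3 b)   [inverse elimination on b] = x^3*y - x^2*z - 2*x*y + z
tr(a b a^2 b) = tr(a)*tr(b a b a) - tr(b a b)   [square of a] = x*z^2 - y*z - x
tr(a^2 b^-1 a b) = tr(a b a^2)*tr(b) - tr(a b a^2 b)   [inverse elimination on b] = x^2*y*z - x*y^2 - x*z^2 + x
tr(b^-1 a^2 b^-1 a) = tr(a^2 b^-1 a)*tr(b) - tr(a^2 b^-1 a b)   [inverse elimination on b] = x^3*y^2 - 2*x^2*y*z - x*y^2 + x*z^2 + y*z - x
tr(a b^-1 a b^-2 a) = tr(b^-1 a^2 b^-1 a)*tr(b) - tr(b^-1 a^2 b^-1 a b)   [inverse elimination on b] = x^3*y^3 - 2*x^2*y^2*z - x^3*y - x*y^3 + x*y*z^2 + x^2*z + y^2*z + x*y - z
tr(a b^-1 a b a b) = tr(a b a b a)*tr(b) - tr(a b a b a b)   [inverse elimination on b] = x*y*z^2 - y^2*z - z^3 - x*y + 3*z
tr(a b a b^-1 a b^-1) = tr(a b^-1 a b a)*tr(b) - tr(a b^-1 a b a b)   [inverse elimination on b] = x^2*y^2*z - x*y^3 - 2*x*y*z^2 + y^2*z + z^3 + 2*x*y - 3*z
tr(a b a b^-1 a) = tr(a^2 b a)*tr(b) - tr(a^2 b a b)   [inverse elimination on b] = x^2*y*z - x*y^2 - x*z^2 + x
tr(a b^-1 a b^-2 a b) = tr(a b a b^-1 a b^-1)*tr(b) - tr(a b a b^-1 a)   [inverse elimination on b] = x^2*y^3*z - x*y^4 - 2*x*y^2*z^2 - x^2*y*z + y^3*z + y*z^3 + 3*x*y^2 + x*z^2 - 3*y*z - x
tr(b^-1 a b^-2 a b^-1 a) = tr(a b^-1 a b^-2 a)*tr(b) - tr(a b^-1 a b^-2 a b)   [inverse elimination on b] = x^3*y^4 - 3*x^2*y^3*z - x^3*y^2 + 3*x*y^2*z^2 + 2*x^2*y*z - y*z^3 - 2*x*y^2 - x*z^2 + 2*y*z + x
tr(b^-2 a b^-1 a^-1 b^-1 a) = tr(b^-1 a b^-2 a b^-1)*tr(a) - tr(b^-1 a b^-2 a b^-1 a)   [inverse elimination on a] = x^2*y^3*z - x^3*y^2 - 2*x*y^2*z^2 + y*z^3 + x^3 + 2*x*y^2 + x*z^2 - 2*y*z - 3*x
tr(b^-1 a b^-1 a^-1 b^-1 a^-1 b^-1) = tr(b^-2 a b^-1 a^-1 b^-1)*tr(a) - tr(b^-2 a b^-1 a^-1 b^-1 a)   [inverse elimination on a] = x*y^2*z^2 - x^2*y*z - y*z^3 - x*y^2 + 2*y*z + x
tr(a^-1 b^-3 a b^-1 a^-1 b^-1) = tr(b^-1 a b^-1 a^-1 b^-1 a^-1 b^-1)*tr(b) - tr(b^-1 a b^-1 a^-1 b^-1 a^-1)   [inverse elimination on b] = x*y^3*z^2 - x^2*y^2*z - y^2*z^3 - x*y^3 - x*y*z^2 + x^2*z + 2*y^2*z + z^3 + 2*x*y - 3*z
tr(a^-1 b^-3 a^-1 b^-3 a b^-1) = tr(a^-1 b^-3 a b^-1 a^-1 b^-2)*tr(b) - tr(a^-1 b^-3 a b^-1 a^-1 b^-1)   [inverse elimination on b] = x*y^5*z^2 - 2*x^2*y^4*z - y^4*z^3 + x^3*y^3 - x*y^3*z^2 + 3*x^2*y^2*z + y^4*z + 2*y^2*z^3 - x^3*y - x*y^3 - x^2*z - 3*y^2*z - z^3 + x*y + 3*z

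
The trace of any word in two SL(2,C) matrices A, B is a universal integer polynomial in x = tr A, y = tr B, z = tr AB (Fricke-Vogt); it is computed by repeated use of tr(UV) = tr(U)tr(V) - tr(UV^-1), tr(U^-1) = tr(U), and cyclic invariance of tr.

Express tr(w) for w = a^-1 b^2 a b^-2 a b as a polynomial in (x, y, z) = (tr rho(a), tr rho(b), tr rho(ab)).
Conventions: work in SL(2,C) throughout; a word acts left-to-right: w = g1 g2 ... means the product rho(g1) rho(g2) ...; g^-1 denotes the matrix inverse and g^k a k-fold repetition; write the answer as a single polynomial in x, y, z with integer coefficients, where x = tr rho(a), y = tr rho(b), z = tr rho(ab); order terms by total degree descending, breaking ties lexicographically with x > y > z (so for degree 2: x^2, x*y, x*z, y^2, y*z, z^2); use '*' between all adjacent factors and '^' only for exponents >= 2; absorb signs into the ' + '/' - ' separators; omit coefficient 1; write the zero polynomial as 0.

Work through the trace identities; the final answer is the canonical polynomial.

apply: trace(a b^2) = trace(b) trace(a b) - trace(a)  (reduce the b square) = y*z - x
use: trace(b^3 a) = trace(b) trace(a b^2) - trace(a b)  (reduce the b square) = y^2*z - x*y - z
use: trace(b^2) = trace(b) trace(b) - trace(1)  (reduce the b square) = y^2 - 2
trace(b^3) = trace(b) trace(b^2) - trace(b)  (reduce the b square) = y^3 - 3*y
trace(b^2 a^2 b) = trace(a) trace(b^3 a) - trace(b^3)  (reduce the a square) = x*y^2*z - x^2*y - y^3 - x*z + 3*y
use: trace(a b a b) = trace(b a) trace(b a) - trace(1)  (split on b) = z^2 - 2
trace(a b a) = trace(a) trace(b a) - trace(b)  (reduce the a square) = x*z - y
trace(b a b^2 a) = trace(b) trace(a b a b) - trace(a b a)  (reduce the b square) = y*z^2 - x*z - y
trace(b^2 a^2 b a) = trace(a) trace(b a b^2 a) - trace(b a b^2)  (reduce the a square) = x*y*z^2 - x^2*z - y^2*z + z
use: trace(a b a^-1 b^2 a) = trace(b^2 a^2 b) trace(a) - trace(b^2 a^2 b a)  (eliminate a^-1) = x^2*y^2*z - x^3*y - x*y^3 - x*y*z^2 + y^2*z + 3*x*y - z
trace(b^2 a b a b) = trace(b) trace(a b a b^2) - trace(a b a b)  (reduce the b square) = y^2*z^2 - x*y*z - y^2 - z^2 + 2
apply: trace(a b a b a b) = trace(a b) trace(a b a b) - trace(a^-1 b^-1)  (split on a) = z^3 - 3*z
trace(a b a b a) = trace(a) trace(b a b a) - trace(b a b)  (reduce the a square) = x*z^2 - y*z - x
trace(b^2 a b a b a) = trace(b) trace(a b a b a b) - trace(a b a b a)  (reduce the b square) = y*z^3 - x*z^2 - 2*y*z + x
trace(a b a^-1 b^2 a b) = trace(b^2 a b a b) trace(a) - trace(b^2 a b a b a)  (eliminate a^-1) = x*y^2*z^2 - x^2*y*z - y*z^3 - x*y^2 + 2*y*z + x
trace(b^-1 a b a^-1 b^2 a) = trace(a b a^-1 b^2 a) trace(b) - trace(a b a^-1 b^2 a b)  (eliminate b^-1) = x^2*y^3*z - x^3*y^2 - x*y^4 - 2*x*y^2*z^2 + x^2*y*z + y^3*z + y*z^3 + 4*x*y^2 - 3*y*z - x
trace(a^-1 b^2 a b^-2 a b) = trace(b^-1 a b a^-1 b^2 a) trace(b) - trace(b^-1 a b a^-1 b^2 a b)  (eliminate b^-1) = x^2*y^4*z - x^3*y^3 - x*y^5 - 2*x*y^3*z^2 + y^4*z + y^2*z^3 + x^3*y + 5*x*y^3 + x*y*z^2 - 4*y^2*z - 4*x*y + z

x^2*y^4*z - x^3*y^3 - x*y^5 - 2*x*y^3*z^2 + y^4*z + y^2*z^3 + x^3*y + 5*x*y^3 + x*y*z^2 - 4*y^2*z - 4*x*y + z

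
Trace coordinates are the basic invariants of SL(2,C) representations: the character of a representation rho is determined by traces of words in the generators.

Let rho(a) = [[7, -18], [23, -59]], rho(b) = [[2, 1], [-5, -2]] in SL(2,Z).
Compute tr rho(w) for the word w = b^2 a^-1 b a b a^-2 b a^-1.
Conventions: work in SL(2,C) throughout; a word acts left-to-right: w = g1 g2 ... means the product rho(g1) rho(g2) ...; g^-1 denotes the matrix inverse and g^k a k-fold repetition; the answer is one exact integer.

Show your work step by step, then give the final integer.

rho(b) = [[2, 1], [-5, -2]]
... * rho(b) = [[2, 1], [-5, -2]]  ->  [[-1, 0], [0, -1]]
... * rho(a^-1) = [[-59, 18], [-23, 7]]  ->  [[59, -18], [23, -7]]
... * rho(b) = [[2, 1], [-5, -2]]  ->  [[208, 95], [81, 37]]
... * rho(a) = [[7, -18], [23, -59]]  ->  [[3641, -9349], [1418, -3641]]
... * rho(b) = [[2, 1], [-5, -2]]  ->  [[54027, 22339], [21041, 8700]]
... * rho(a^-1) = [[-59, 18], [-23, 7]]  ->  [[-3701390, 1128859], [-1441519, 439638]]
... * rho(a^-1) = [[-59, 18], [-23, 7]]  ->  [[192418253, -58723007], [74937947, -22869876]]
... * rho(b) = [[2, 1], [-5, -2]]  ->  [[678451541, 309864267], [264225274, 120677699]]
... * rho(a^-1) = [[-59, 18], [-23, 7]]  ->  [[-47155519060, 14381177607], [-18364878243, 5600798825]]
tr = -47155519060 + 5600798825 = -41554720235

-41554720235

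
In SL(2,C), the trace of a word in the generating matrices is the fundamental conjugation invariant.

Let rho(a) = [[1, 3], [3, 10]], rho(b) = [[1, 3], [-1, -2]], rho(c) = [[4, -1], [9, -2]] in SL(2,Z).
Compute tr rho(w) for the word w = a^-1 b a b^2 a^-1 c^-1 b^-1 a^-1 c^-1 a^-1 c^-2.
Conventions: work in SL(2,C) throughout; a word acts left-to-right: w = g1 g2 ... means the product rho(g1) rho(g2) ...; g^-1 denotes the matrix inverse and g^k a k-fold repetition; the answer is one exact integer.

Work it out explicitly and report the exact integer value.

rho(a^-1) = [[10, -3], [-3, 1]]
... * rho(b) = [[1, 3], [-1, -2]]  ->  [[13, 36], [-4, -11]]
... * rho(a) = [[1, 3], [3, 10]]  ->  [[121, 399], [-37, -122]]
... * rho(b) = [[1, 3], [-1, -2]]  ->  [[-278, -435], [85, 133]]
... * rho(b) = [[1, 3], [-1, -2]]  ->  [[157, 36], [-48, -11]]
... * rho(a^-1) = [[10, -3], [-3, 1]]  ->  [[1462, -435], [-447, 133]]
... * rho(c^-1) = [[-2, 1], [-9, 4]]  ->  [[991, -278], [-303, 85]]
... * rho(b^-1) = [[-2, -3], [1, 1]]  ->  [[-2260, -3251], [691, 994]]
... * rho(a^-1) = [[10, -3], [-3, 1]]  ->  [[-12847, 3529], [3928, -1079]]
... * rho(c^-1) = [[-2, 1], [-9, 4]]  ->  [[-6067, 1269], [1855, -388]]
... * rho(a^-1) = [[10, -3], [-3, 1]]  ->  [[-64477, 19470], [19714, -5953]]
... * rho(c^-1) = [[-2, 1], [-9, 4]]  ->  [[-46276, 13403], [14149, -4098]]
... * rho(c^-1) = [[-2, 1], [-9, 4]]  ->  [[-28075, 7336], [8584, -2243]]
tr = -28075 + -2243 = -30318

-30318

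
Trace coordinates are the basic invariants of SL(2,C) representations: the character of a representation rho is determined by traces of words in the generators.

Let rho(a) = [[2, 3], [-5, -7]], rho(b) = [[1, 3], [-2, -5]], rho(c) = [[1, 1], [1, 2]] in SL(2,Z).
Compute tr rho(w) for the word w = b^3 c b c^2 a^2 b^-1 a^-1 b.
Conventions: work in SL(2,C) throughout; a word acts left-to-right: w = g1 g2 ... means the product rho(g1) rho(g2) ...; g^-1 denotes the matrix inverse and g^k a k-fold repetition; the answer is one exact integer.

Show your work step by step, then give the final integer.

rho(b) = [[1, 3], [-2, -5]]
... * rho(b) = [[1, 3], [-2, -5]]  ->  [[-5, -12], [8, 19]]
... * rho(b) = [[1, 3], [-2, -5]]  ->  [[19, 45], [-30, -71]]
... * rho(c) = [[1, 1], [1, 2]]  ->  [[64, 109], [-101, -172]]
... * rho(b) = [[1, 3], [-2, -5]]  ->  [[-154, -353], [243, 557]]
... * rho(c) = [[1, 1], [1, 2]]  ->  [[-507, -860], [800, 1357]]
... * rho(c) = [[1, 1], [1, 2]]  ->  [[-1367, -2227], [2157, 3514]]
... * rho(a) = [[2, 3], [-5, -7]]  ->  [[8401, 11488], [-13256, -18127]]
... * rho(a) = [[2, 3], [-5, -7]]  ->  [[-40638, -55213], [64123, 87121]]
... * rho(b^-1) = [[-5, -3], [2, 1]]  ->  [[92764, 66701], [-146373, -105248]]
... * rho(a^-1) = [[-7, -3], [5, 2]]  ->  [[-315843, -144890], [498371, 228623]]
... * rho(b) = [[1, 3], [-2, -5]]  ->  [[-26063, -223079], [41125, 351998]]
tr = -26063 + 351998 = 325935

325935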